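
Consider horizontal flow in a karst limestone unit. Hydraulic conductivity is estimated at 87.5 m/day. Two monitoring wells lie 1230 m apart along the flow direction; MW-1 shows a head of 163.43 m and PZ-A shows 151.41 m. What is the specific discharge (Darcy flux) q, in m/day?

Hydraulic gradient i = (163.43 − 151.41) / 1230 = 12.02 / 1230 = 0.009772.
Specific discharge q = K · i = 87.50 × 0.009772 = 0.8551 m/day.

0.855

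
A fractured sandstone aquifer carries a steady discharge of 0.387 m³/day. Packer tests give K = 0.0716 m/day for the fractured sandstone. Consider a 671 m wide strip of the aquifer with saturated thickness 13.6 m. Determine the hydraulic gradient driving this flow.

0.000592

Cross-sectional area A = 671 × 13.6 = 9126 m².
From Q = K·A·i, i = Q / (K·A) = 0.387 / (0.07160 × 9126) = 0.0005923.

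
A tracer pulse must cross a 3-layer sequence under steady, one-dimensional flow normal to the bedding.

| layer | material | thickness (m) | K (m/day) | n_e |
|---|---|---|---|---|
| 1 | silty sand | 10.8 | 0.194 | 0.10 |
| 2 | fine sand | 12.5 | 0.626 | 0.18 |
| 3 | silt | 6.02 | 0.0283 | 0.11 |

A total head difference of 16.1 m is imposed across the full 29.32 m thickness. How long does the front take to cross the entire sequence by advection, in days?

With flow normal to the layers, continuity requires the same specific discharge q through every layer.
Σ(b_i/K_i) = 10.8/0.194 + 12.5/0.626 + 6.02/0.0283 = 288.4 d.
q = Δh / Σ(b_i/K_i) = 16.1 / 288.4 = 0.05583 m/day.
In each layer the seepage velocity is v_i = q/n_i, so the layer transit time is t_i = b_i·n_i / q:
  layer 1 (silty sand): t_1 = 10.8 × 0.10 / 0.05583 = 19.34 d
  layer 2 (fine sand): t_2 = 12.5 × 0.18 / 0.05583 = 40.30 d
  layer 3 (silt): t_3 = 6.02 × 0.11 / 0.05583 = 11.86 d
Total t = Σ t_i = 71.50 days.

71.5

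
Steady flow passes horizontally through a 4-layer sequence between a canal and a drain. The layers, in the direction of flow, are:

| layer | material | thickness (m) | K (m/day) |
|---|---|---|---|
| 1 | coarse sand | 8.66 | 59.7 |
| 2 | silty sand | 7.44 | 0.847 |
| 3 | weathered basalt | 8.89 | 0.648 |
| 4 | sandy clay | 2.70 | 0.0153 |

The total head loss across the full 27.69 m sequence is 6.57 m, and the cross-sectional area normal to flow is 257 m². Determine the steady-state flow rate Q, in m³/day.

Flow is perpendicular to layering, so the layers act in series and the equivalent K is the thickness-weighted harmonic mean.
Total thickness L = 8.66 + 7.44 + 8.89 + 2.70 = 27.69 m.
Σ(b_i/K_i) = 8.66/59.7 + 7.44/0.847 + 8.89/0.648 + 2.70/0.0153 = 199.1 d.
K_eq = L / Σ(b_i/K_i) = 27.69 / 199.1 = 0.1391 m/day.
Q = K_eq · A · (Δh/L) = 0.1391 × 257 × (6.57/27.69) = 8.480 m³/day.

8.48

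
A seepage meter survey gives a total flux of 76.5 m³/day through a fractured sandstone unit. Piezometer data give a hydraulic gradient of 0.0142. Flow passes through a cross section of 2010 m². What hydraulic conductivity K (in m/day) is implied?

2.68

Hydraulic gradient i = 0.0142.
From Q = K·A·i, K = Q / (A·i) = 76.5 / (2010 × 0.01420) = 2.680 m/day.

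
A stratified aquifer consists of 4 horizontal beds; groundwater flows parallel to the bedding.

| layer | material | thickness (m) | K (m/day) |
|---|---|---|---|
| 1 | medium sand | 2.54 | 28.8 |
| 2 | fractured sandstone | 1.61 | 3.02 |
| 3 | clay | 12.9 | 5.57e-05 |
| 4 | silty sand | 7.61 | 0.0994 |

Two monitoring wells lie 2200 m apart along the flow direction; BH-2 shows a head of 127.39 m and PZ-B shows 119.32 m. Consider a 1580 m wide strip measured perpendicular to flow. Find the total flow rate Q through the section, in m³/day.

457

Flow is parallel to layering, so each bed carries its own Darcy discharge and the transmissivities add.
Σ(K_i·b_i) = 28.8×2.54 + 3.02×1.61 + 5.57e-05×12.9 + 0.0994×7.61 = 78.77 m²/day.
Hydraulic gradient i = (127.39 − 119.32) / 2200 = 8.07 / 2200 = 0.003668.
Q = Σ(K_i·b_i) · W · i = 78.77 × 1580 × 0.003668 = 456.5 m³/day.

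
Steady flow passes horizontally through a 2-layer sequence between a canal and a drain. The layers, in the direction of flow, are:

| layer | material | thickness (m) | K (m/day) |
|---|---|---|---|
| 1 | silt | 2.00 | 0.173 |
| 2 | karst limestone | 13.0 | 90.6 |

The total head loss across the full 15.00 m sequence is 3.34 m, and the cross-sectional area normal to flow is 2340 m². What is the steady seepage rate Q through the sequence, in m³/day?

668

Flow is perpendicular to layering, so the layers act in series and the equivalent K is the thickness-weighted harmonic mean.
Total thickness L = 2.00 + 13.0 = 15.00 m.
Σ(b_i/K_i) = 2.00/0.173 + 13.0/90.6 = 11.70 d.
K_eq = L / Σ(b_i/K_i) = 15.00 / 11.70 = 1.282 m/day.
Q = K_eq · A · (Δh/L) = 1.282 × 2340 × (3.34/15.00) = 667.8 m³/day.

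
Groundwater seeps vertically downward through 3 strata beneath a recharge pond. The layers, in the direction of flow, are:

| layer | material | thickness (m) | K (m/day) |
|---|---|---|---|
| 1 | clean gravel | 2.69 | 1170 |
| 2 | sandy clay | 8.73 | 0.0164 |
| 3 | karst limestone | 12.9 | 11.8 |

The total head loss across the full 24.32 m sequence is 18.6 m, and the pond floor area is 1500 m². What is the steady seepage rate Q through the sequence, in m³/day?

Flow is perpendicular to layering, so the layers act in series and the equivalent K is the thickness-weighted harmonic mean.
Total thickness L = 2.69 + 8.73 + 12.9 = 24.32 m.
Σ(b_i/K_i) = 2.69/1170 + 8.73/0.0164 + 12.9/11.8 = 533.4 d.
K_eq = L / Σ(b_i/K_i) = 24.32 / 533.4 = 0.04559 m/day.
Q = K_eq · A · (Δh/L) = 0.04559 × 1500 × (18.6/24.32) = 52.30 m³/day.

52.3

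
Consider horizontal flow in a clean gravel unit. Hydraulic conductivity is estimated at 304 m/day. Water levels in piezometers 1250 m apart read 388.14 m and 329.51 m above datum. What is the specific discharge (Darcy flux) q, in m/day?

Hydraulic gradient i = (388.14 − 329.51) / 1250 = 58.63 / 1250 = 0.04690.
Specific discharge q = K · i = 304.0 × 0.04690 = 14.26 m/day.

14.3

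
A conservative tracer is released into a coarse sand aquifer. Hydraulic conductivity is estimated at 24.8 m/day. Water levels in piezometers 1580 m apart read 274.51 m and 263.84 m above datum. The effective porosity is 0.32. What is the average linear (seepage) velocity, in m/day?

0.523

Hydraulic gradient i = (274.51 − 263.84) / 1580 = 10.67 / 1580 = 0.006753.
Darcy flux q = K · i = 24.80 × 0.006753 = 0.1675 m/day.
Seepage velocity v = q / n_e = 0.1675 / 0.32 = 0.5234 m/day.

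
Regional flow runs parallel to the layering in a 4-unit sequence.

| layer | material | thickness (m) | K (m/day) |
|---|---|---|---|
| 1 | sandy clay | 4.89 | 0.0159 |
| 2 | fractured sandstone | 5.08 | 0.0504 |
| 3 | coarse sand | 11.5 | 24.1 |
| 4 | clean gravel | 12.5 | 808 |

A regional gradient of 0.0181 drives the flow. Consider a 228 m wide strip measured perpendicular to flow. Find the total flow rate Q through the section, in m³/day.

Flow is parallel to layering, so each bed carries its own Darcy discharge and the transmissivities add.
Σ(K_i·b_i) = 0.0159×4.89 + 0.0504×5.08 + 24.1×11.5 + 808×12.5 = 10377 m²/day.
Hydraulic gradient i = 0.0181.
Q = Σ(K_i·b_i) · W · i = 10377 × 228 × 0.01810 = 42826 m³/day.

42800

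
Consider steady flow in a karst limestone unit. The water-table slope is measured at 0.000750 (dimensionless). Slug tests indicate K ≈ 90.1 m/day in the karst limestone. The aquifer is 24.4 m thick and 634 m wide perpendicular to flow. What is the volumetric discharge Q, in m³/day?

Cross-sectional area A = 634 × 24.4 = 15470 m².
Hydraulic gradient i = 0.000750.
Darcy's law: Q = K · A · i = 90.10 × 15470 × 0.0007500 = 1045 m³/day.

1050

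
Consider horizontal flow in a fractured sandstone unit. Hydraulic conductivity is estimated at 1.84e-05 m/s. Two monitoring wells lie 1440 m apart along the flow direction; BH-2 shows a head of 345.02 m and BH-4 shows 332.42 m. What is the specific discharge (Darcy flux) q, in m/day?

0.0139

Convert K: 1.84e-05 m/s × 86400 = 1.590 m/day.
Hydraulic gradient i = (345.02 − 332.42) / 1440 = 12.6 / 1440 = 0.008750.
Specific discharge q = K · i = 1.590 × 0.008750 = 0.01391 m/day.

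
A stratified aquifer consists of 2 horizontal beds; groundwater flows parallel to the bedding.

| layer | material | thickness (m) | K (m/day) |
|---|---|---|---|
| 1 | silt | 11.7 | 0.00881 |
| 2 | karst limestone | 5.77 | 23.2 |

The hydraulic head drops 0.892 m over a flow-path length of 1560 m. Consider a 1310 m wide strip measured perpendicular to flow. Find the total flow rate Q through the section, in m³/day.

Flow is parallel to layering, so each bed carries its own Darcy discharge and the transmissivities add.
Σ(K_i·b_i) = 0.00881×11.7 + 23.2×5.77 = 134.0 m²/day.
Hydraulic gradient i = Δh / L = 0.892 / 1560 = 0.0005718.
Q = Σ(K_i·b_i) · W · i = 134.0 × 1310 × 0.0005718 = 100.3 m³/day.

100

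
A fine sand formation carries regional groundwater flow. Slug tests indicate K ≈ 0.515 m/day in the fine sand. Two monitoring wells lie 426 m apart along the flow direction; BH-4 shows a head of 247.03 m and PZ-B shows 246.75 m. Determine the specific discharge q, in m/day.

0.000338

Hydraulic gradient i = (247.03 − 246.75) / 426 = 0.28 / 426 = 0.0006573.
Specific discharge q = K · i = 0.5150 × 0.0006573 = 0.0003385 m/day.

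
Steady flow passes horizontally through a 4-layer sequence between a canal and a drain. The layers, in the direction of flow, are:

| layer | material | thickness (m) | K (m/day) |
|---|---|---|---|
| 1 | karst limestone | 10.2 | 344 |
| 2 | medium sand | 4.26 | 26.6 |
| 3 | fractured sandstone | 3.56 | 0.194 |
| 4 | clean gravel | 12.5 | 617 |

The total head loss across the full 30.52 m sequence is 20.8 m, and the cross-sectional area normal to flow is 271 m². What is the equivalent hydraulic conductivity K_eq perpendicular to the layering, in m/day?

1.64

Flow is perpendicular to layering, so the layers act in series and the equivalent K is the thickness-weighted harmonic mean.
Total thickness L = 10.2 + 4.26 + 3.56 + 12.5 = 30.52 m.
Σ(b_i/K_i) = 10.2/344 + 4.26/26.6 + 3.56/0.194 + 12.5/617 = 18.56 d.
K_eq = L / Σ(b_i/K_i) = 30.52 / 18.56 = 1.644 m/day.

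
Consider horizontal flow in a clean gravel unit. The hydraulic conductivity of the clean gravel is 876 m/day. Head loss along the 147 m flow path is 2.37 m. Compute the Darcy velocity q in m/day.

14.1

Hydraulic gradient i = Δh / L = 2.37 / 147 = 0.01612.
Specific discharge q = K · i = 876.0 × 0.01612 = 14.12 m/day.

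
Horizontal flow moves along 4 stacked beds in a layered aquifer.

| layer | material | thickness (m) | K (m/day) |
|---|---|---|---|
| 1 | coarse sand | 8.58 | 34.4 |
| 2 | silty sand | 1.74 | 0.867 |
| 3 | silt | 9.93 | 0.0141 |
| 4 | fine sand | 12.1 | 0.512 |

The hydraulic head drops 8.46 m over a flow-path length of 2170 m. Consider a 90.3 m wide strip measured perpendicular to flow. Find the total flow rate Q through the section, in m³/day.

Flow is parallel to layering, so each bed carries its own Darcy discharge and the transmissivities add.
Σ(K_i·b_i) = 34.4×8.58 + 0.867×1.74 + 0.0141×9.93 + 0.512×12.1 = 303.0 m²/day.
Hydraulic gradient i = Δh / L = 8.46 / 2170 = 0.003899.
Q = Σ(K_i·b_i) · W · i = 303.0 × 90.3 × 0.003899 = 106.7 m³/day.

107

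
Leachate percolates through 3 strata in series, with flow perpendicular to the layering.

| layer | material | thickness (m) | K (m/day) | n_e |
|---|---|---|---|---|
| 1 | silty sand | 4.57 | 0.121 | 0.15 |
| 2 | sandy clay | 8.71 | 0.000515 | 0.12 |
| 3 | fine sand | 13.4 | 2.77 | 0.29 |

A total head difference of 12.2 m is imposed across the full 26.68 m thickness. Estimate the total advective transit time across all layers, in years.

21.4

With flow normal to the layers, continuity requires the same specific discharge q through every layer.
Σ(b_i/K_i) = 4.57/0.121 + 8.71/0.000515 + 13.4/2.77 = 16955 d.
q = Δh / Σ(b_i/K_i) = 12.2 / 16955 = 0.0007195 m/day.
In each layer the seepage velocity is v_i = q/n_i, so the layer transit time is t_i = b_i·n_i / q:
  layer 1 (silty sand): t_1 = 4.57 × 0.15 / 0.0007195 = 952.7 d
  layer 2 (sandy clay): t_2 = 8.71 × 0.12 / 0.0007195 = 1453 d
  layer 3 (fine sand): t_3 = 13.4 × 0.29 / 0.0007195 = 5401 d
Total t = Σ t_i = 7806 days = 21.37 years.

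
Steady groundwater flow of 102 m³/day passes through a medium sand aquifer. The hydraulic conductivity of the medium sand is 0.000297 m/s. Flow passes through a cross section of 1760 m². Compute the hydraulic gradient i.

0.00226

Convert K: 0.000297 m/s × 86400 = 25.66 m/day.
From Q = K·A·i, i = Q / (K·A) = 102 / (25.66 × 1760) = 0.002258.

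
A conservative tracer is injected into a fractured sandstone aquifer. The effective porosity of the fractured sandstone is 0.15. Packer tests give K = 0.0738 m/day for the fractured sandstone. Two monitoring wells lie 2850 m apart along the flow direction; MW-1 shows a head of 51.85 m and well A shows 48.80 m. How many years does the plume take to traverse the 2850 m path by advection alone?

Hydraulic gradient i = (51.85 − 48.80) / 2850 = 3.05 / 2850 = 0.001070.
Darcy flux q = K · i = 0.07380 × 0.001070 = 7.898e-05 m/day.
Seepage velocity v = q / n_e = 7.898e-05 / 0.15 = 0.0005265 m/day.
Travel time t = L / v = 2850 / 0.0005265 = 5.413e+06 days = 14820 years.

14800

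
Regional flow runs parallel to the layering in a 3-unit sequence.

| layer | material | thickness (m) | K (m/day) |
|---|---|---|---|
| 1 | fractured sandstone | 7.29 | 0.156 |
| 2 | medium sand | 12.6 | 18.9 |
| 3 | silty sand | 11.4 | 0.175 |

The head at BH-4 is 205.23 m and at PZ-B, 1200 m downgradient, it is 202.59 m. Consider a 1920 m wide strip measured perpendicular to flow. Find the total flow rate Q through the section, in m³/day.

Flow is parallel to layering, so each bed carries its own Darcy discharge and the transmissivities add.
Σ(K_i·b_i) = 0.156×7.29 + 18.9×12.6 + 0.175×11.4 = 241.3 m²/day.
Hydraulic gradient i = (205.23 − 202.59) / 1200 = 2.64 / 1200 = 0.002200.
Q = Σ(K_i·b_i) · W · i = 241.3 × 1920 × 0.002200 = 1019 m³/day.

1020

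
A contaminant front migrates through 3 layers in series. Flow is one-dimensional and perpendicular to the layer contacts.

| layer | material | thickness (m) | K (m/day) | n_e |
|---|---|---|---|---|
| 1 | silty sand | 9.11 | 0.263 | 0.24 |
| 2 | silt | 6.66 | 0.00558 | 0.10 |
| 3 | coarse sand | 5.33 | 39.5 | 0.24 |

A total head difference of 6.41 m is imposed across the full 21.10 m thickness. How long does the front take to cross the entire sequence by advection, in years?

2.17

With flow normal to the layers, continuity requires the same specific discharge q through every layer.
Σ(b_i/K_i) = 9.11/0.263 + 6.66/0.00558 + 5.33/39.5 = 1228 d.
q = Δh / Σ(b_i/K_i) = 6.41 / 1228 = 0.005219 m/day.
In each layer the seepage velocity is v_i = q/n_i, so the layer transit time is t_i = b_i·n_i / q:
  layer 1 (silty sand): t_1 = 9.11 × 0.24 / 0.005219 = 419.0 d
  layer 2 (silt): t_2 = 6.66 × 0.10 / 0.005219 = 127.6 d
  layer 3 (coarse sand): t_3 = 5.33 × 0.24 / 0.005219 = 245.1 d
Total t = Σ t_i = 791.7 days = 2.168 years.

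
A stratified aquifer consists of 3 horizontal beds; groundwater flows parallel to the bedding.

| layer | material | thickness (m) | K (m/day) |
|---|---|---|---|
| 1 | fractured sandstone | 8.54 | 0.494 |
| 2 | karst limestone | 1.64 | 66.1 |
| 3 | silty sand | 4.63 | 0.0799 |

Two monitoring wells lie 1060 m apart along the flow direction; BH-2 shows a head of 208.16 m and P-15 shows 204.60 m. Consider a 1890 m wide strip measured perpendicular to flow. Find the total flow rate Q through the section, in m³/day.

717

Flow is parallel to layering, so each bed carries its own Darcy discharge and the transmissivities add.
Σ(K_i·b_i) = 0.494×8.54 + 66.1×1.64 + 0.0799×4.63 = 113.0 m²/day.
Hydraulic gradient i = (208.16 − 204.60) / 1060 = 3.56 / 1060 = 0.003358.
Q = Σ(K_i·b_i) · W · i = 113.0 × 1890 × 0.003358 = 717.2 m³/day.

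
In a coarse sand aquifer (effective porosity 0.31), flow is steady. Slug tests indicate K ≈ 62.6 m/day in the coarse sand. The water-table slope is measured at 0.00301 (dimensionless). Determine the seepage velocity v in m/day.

Hydraulic gradient i = 0.00301.
Darcy flux q = K · i = 62.60 × 0.003010 = 0.1884 m/day.
Seepage velocity v = q / n_e = 0.1884 / 0.31 = 0.6078 m/day.

0.608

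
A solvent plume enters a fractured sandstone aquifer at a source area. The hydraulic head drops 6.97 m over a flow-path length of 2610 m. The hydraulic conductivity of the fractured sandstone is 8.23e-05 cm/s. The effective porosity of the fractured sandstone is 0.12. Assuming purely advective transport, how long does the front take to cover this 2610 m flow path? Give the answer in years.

Convert K: 8.23e-05 cm/s × 864 = 0.07111 m/day.
Hydraulic gradient i = Δh / L = 6.97 / 2610 = 0.002670.
Darcy flux q = K · i = 0.07111 × 0.002670 = 0.0001899 m/day.
Seepage velocity v = q / n_e = 0.0001899 / 0.12 = 0.001582 m/day.
Travel time t = L / v = 2610 / 0.001582 = 1.649e+06 days = 4516 years.

4520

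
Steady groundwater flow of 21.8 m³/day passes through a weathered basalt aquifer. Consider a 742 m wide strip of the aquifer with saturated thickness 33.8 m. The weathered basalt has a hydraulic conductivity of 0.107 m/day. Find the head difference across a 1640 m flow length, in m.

13.3

Cross-sectional area A = 742 × 33.8 = 25080 m².
From Q = K·A·i, i = Q / (K·A) = 21.8 / (0.1070 × 25080) = 0.008124.
Head loss Δh = i · L = 0.008124 × 1640 = 13.32 m.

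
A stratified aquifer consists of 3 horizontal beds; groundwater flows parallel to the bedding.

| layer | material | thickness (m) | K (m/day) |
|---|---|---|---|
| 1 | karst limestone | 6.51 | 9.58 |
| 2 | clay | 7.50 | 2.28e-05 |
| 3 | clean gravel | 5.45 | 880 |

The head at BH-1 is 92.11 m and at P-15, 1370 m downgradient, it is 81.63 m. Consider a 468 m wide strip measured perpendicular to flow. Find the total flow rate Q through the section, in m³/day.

17400

Flow is parallel to layering, so each bed carries its own Darcy discharge and the transmissivities add.
Σ(K_i·b_i) = 9.58×6.51 + 2.28e-05×7.50 + 880×5.45 = 4858 m²/day.
Hydraulic gradient i = (92.11 − 81.63) / 1370 = 10.48 / 1370 = 0.007650.
Q = Σ(K_i·b_i) · W · i = 4858 × 468 × 0.007650 = 17393 m³/day.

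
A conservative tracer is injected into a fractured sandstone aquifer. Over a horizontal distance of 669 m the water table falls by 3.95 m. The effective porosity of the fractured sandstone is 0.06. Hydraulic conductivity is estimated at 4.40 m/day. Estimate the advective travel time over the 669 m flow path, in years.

4.23

Hydraulic gradient i = Δh / L = 3.95 / 669 = 0.005904.
Darcy flux q = K · i = 4.400 × 0.005904 = 0.02598 m/day.
Seepage velocity v = q / n_e = 0.02598 / 0.06 = 0.4330 m/day.
Travel time t = L / v = 669 / 0.4330 = 1545 days = 4.230 years.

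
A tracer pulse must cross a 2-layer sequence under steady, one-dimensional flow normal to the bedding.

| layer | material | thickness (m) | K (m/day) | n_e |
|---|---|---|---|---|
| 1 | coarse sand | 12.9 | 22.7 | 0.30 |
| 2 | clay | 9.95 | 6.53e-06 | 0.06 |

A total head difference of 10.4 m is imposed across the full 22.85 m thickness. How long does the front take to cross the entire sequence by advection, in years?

1790

With flow normal to the layers, continuity requires the same specific discharge q through every layer.
Σ(b_i/K_i) = 12.9/22.7 + 9.95/6.53e-06 = 1.524e+06 d.
q = Δh / Σ(b_i/K_i) = 10.4 / 1.524e+06 = 6.825e-06 m/day.
In each layer the seepage velocity is v_i = q/n_i, so the layer transit time is t_i = b_i·n_i / q:
  layer 1 (coarse sand): t_1 = 12.9 × 0.30 / 6.825e-06 = 5.670e+05 d
  layer 2 (clay): t_2 = 9.95 × 0.06 / 6.825e-06 = 87468 d
Total t = Σ t_i = 6.545e+05 days = 1792 years.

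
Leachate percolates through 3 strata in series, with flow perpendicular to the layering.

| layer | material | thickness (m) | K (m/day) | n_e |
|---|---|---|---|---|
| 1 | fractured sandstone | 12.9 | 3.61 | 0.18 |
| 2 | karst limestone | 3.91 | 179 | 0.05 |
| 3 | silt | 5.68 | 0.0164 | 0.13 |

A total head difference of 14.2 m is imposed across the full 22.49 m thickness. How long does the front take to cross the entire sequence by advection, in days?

80.2

With flow normal to the layers, continuity requires the same specific discharge q through every layer.
Σ(b_i/K_i) = 12.9/3.61 + 3.91/179 + 5.68/0.0164 = 349.9 d.
q = Δh / Σ(b_i/K_i) = 14.2 / 349.9 = 0.04058 m/day.
In each layer the seepage velocity is v_i = q/n_i, so the layer transit time is t_i = b_i·n_i / q:
  layer 1 (fractured sandstone): t_1 = 12.9 × 0.18 / 0.04058 = 57.22 d
  layer 2 (karst limestone): t_2 = 3.91 × 0.05 / 0.04058 = 4.818 d
  layer 3 (silt): t_3 = 5.68 × 0.13 / 0.04058 = 18.20 d
Total t = Σ t_i = 80.24 days.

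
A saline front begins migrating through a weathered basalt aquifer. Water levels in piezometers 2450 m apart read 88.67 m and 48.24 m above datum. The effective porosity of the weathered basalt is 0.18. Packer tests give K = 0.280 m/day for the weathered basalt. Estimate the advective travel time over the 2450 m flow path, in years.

Hydraulic gradient i = (88.67 − 48.24) / 2450 = 40.43 / 2450 = 0.01650.
Darcy flux q = K · i = 0.2800 × 0.01650 = 0.004621 m/day.
Seepage velocity v = q / n_e = 0.004621 / 0.18 = 0.02567 m/day.
Travel time t = L / v = 2450 / 0.02567 = 95443 days = 261.3 years.

261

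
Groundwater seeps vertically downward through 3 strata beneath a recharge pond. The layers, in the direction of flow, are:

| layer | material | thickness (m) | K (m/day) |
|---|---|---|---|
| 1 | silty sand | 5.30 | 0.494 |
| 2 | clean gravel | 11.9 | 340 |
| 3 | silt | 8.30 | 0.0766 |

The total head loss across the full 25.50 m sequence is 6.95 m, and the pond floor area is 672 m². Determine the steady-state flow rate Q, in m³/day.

Flow is perpendicular to layering, so the layers act in series and the equivalent K is the thickness-weighted harmonic mean.
Total thickness L = 5.30 + 11.9 + 8.30 = 25.50 m.
Σ(b_i/K_i) = 5.30/0.494 + 11.9/340 + 8.30/0.0766 = 119.1 d.
K_eq = L / Σ(b_i/K_i) = 25.50 / 119.1 = 0.2141 m/day.
Q = K_eq · A · (Δh/L) = 0.2141 × 672 × (6.95/25.50) = 39.21 m³/day.

39.2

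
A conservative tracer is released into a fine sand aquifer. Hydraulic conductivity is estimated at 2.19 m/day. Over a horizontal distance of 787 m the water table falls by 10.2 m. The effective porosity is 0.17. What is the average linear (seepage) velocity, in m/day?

0.167

Hydraulic gradient i = Δh / L = 10.2 / 787 = 0.01296.
Darcy flux q = K · i = 2.190 × 0.01296 = 0.02838 m/day.
Seepage velocity v = q / n_e = 0.02838 / 0.17 = 0.1670 m/day.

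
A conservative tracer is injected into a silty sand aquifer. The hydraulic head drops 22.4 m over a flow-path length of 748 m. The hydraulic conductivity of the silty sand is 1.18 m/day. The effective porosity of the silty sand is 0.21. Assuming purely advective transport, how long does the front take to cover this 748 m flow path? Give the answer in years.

Hydraulic gradient i = Δh / L = 22.4 / 748 = 0.02995.
Darcy flux q = K · i = 1.180 × 0.02995 = 0.03534 m/day.
Seepage velocity v = q / n_e = 0.03534 / 0.21 = 0.1683 m/day.
Travel time t = L / v = 748 / 0.1683 = 4445 days = 12.17 years.

12.2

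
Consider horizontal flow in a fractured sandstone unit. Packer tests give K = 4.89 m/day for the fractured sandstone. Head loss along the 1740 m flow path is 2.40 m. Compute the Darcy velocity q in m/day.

Hydraulic gradient i = Δh / L = 2.40 / 1740 = 0.001379.
Specific discharge q = K · i = 4.890 × 0.001379 = 0.006745 m/day.

0.00674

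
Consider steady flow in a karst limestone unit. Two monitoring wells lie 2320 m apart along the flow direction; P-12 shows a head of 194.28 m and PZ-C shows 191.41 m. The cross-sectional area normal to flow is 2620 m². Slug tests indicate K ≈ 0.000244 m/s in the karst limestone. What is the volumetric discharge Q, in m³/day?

68.3

Convert K: 0.000244 m/s × 86400 = 21.08 m/day.
Hydraulic gradient i = (194.28 − 191.41) / 2320 = 2.87 / 2320 = 0.001237.
Darcy's law: Q = K · A · i = 21.08 × 2620 × 0.001237 = 68.33 m³/day.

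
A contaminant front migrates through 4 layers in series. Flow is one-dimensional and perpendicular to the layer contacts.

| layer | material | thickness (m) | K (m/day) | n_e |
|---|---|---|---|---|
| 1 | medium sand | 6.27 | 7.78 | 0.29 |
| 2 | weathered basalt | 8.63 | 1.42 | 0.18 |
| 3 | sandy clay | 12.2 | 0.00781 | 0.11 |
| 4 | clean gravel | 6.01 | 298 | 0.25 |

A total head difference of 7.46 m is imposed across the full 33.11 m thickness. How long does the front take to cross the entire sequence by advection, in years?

3.58

With flow normal to the layers, continuity requires the same specific discharge q through every layer.
Σ(b_i/K_i) = 6.27/7.78 + 8.63/1.42 + 12.2/0.00781 + 6.01/298 = 1569 d.
q = Δh / Σ(b_i/K_i) = 7.46 / 1569 = 0.004755 m/day.
In each layer the seepage velocity is v_i = q/n_i, so the layer transit time is t_i = b_i·n_i / q:
  layer 1 (medium sand): t_1 = 6.27 × 0.29 / 0.004755 = 382.4 d
  layer 2 (weathered basalt): t_2 = 8.63 × 0.18 / 0.004755 = 326.7 d
  layer 3 (sandy clay): t_3 = 12.2 × 0.11 / 0.004755 = 282.3 d
  layer 4 (clean gravel): t_4 = 6.01 × 0.25 / 0.004755 = 316.0 d
Total t = Σ t_i = 1307 days = 3.579 years.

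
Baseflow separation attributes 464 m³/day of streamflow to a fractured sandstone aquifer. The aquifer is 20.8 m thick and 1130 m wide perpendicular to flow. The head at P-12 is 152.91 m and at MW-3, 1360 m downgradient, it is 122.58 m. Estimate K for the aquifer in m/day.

Cross-sectional area A = 1130 × 20.8 = 23504 m².
Hydraulic gradient i = (152.91 − 122.58) / 1360 = 30.33 / 1360 = 0.02230.
From Q = K·A·i, K = Q / (A·i) = 464 / (23504 × 0.02230) = 0.8852 m/day.

0.885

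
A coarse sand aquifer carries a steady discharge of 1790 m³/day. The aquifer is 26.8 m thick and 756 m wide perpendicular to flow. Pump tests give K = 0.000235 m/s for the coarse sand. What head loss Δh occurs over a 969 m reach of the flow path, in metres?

Convert K: 0.000235 m/s × 86400 = 20.30 m/day.
Cross-sectional area A = 756 × 26.8 = 20261 m².
From Q = K·A·i, i = Q / (K·A) = 1790 / (20.30 × 20261) = 0.004351.
Head loss Δh = i · L = 0.004351 × 969 = 4.216 m.

4.22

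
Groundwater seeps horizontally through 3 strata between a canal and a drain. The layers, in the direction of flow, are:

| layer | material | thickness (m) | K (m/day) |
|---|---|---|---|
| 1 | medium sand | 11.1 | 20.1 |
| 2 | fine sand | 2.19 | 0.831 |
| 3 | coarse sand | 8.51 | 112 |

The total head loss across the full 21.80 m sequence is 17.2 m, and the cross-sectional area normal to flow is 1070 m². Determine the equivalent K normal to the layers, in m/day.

6.68

Flow is perpendicular to layering, so the layers act in series and the equivalent K is the thickness-weighted harmonic mean.
Total thickness L = 11.1 + 2.19 + 8.51 = 21.80 m.
Σ(b_i/K_i) = 11.1/20.1 + 2.19/0.831 + 8.51/112 = 3.264 d.
K_eq = L / Σ(b_i/K_i) = 21.80 / 3.264 = 6.680 m/day.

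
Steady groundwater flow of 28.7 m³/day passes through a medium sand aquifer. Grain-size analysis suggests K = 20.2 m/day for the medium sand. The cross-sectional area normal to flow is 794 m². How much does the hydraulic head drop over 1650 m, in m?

2.95

From Q = K·A·i, i = Q / (K·A) = 28.7 / (20.20 × 794.0) = 0.001789.
Head loss Δh = i · L = 0.001789 × 1650 = 2.953 m.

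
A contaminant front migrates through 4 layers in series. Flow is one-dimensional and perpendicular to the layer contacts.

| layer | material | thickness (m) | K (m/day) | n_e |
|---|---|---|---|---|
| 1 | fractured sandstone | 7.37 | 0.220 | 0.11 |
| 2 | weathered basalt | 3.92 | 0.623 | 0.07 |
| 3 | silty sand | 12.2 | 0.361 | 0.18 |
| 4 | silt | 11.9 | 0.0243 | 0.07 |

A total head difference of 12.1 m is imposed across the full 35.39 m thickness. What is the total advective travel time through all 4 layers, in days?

With flow normal to the layers, continuity requires the same specific discharge q through every layer.
Σ(b_i/K_i) = 7.37/0.220 + 3.92/0.623 + 12.2/0.361 + 11.9/0.0243 = 563.3 d.
q = Δh / Σ(b_i/K_i) = 12.1 / 563.3 = 0.02148 m/day.
In each layer the seepage velocity is v_i = q/n_i, so the layer transit time is t_i = b_i·n_i / q:
  layer 1 (fractured sandstone): t_1 = 7.37 × 0.11 / 0.02148 = 37.74 d
  layer 2 (weathered basalt): t_2 = 3.92 × 0.07 / 0.02148 = 12.77 d
  layer 3 (silty sand): t_3 = 12.2 × 0.18 / 0.02148 = 102.2 d
  layer 4 (silt): t_4 = 11.9 × 0.07 / 0.02148 = 38.78 d
Total t = Σ t_i = 191.5 days.

192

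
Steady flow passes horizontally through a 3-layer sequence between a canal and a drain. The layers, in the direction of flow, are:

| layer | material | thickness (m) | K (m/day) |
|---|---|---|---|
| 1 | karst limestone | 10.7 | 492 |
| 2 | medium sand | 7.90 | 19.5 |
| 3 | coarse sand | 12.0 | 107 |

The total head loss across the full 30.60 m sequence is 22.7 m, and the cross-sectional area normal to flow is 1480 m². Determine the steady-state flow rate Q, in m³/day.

62300

Flow is perpendicular to layering, so the layers act in series and the equivalent K is the thickness-weighted harmonic mean.
Total thickness L = 10.7 + 7.90 + 12.0 = 30.60 m.
Σ(b_i/K_i) = 10.7/492 + 7.90/19.5 + 12.0/107 = 0.5390 d.
K_eq = L / Σ(b_i/K_i) = 30.60 / 0.5390 = 56.77 m/day.
Q = K_eq · A · (Δh/L) = 56.77 × 1480 × (22.7/30.60) = 62327 m³/day.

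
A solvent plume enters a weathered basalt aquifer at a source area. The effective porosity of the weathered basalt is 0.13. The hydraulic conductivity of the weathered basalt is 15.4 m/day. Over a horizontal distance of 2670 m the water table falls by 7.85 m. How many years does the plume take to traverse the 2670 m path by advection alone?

21.0

Hydraulic gradient i = Δh / L = 7.85 / 2670 = 0.002940.
Darcy flux q = K · i = 15.40 × 0.002940 = 0.04528 m/day.
Seepage velocity v = q / n_e = 0.04528 / 0.13 = 0.3483 m/day.
Travel time t = L / v = 2670 / 0.3483 = 7666 days = 20.99 years.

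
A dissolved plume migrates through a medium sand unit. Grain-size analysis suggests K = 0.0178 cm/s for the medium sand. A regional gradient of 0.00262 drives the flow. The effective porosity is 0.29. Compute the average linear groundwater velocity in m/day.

0.139

Convert K: 0.0178 cm/s × 864 = 15.38 m/day.
Hydraulic gradient i = 0.00262.
Darcy flux q = K · i = 15.38 × 0.002620 = 0.04029 m/day.
Seepage velocity v = q / n_e = 0.04029 / 0.29 = 0.1389 m/day.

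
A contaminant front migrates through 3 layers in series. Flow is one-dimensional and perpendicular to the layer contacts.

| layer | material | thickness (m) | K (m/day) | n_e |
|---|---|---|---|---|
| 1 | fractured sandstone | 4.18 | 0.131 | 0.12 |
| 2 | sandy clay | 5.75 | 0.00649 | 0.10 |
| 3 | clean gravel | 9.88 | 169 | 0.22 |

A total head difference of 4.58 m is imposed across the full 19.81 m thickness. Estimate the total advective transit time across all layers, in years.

With flow normal to the layers, continuity requires the same specific discharge q through every layer.
Σ(b_i/K_i) = 4.18/0.131 + 5.75/0.00649 + 9.88/169 = 917.9 d.
q = Δh / Σ(b_i/K_i) = 4.58 / 917.9 = 0.004989 m/day.
In each layer the seepage velocity is v_i = q/n_i, so the layer transit time is t_i = b_i·n_i / q:
  layer 1 (fractured sandstone): t_1 = 4.18 × 0.12 / 0.004989 = 100.5 d
  layer 2 (sandy clay): t_2 = 5.75 × 0.10 / 0.004989 = 115.2 d
  layer 3 (clean gravel): t_3 = 9.88 × 0.22 / 0.004989 = 435.6 d
Total t = Σ t_i = 651.4 days = 1.783 years.

1.78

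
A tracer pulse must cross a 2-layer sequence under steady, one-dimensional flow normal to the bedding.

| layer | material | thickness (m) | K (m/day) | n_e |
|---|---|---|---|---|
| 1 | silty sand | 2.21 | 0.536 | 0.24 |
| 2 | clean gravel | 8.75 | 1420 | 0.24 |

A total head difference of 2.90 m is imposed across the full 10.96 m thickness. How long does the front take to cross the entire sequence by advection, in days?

3.75

With flow normal to the layers, continuity requires the same specific discharge q through every layer.
Σ(b_i/K_i) = 2.21/0.536 + 8.75/1420 = 4.129 d.
q = Δh / Σ(b_i/K_i) = 2.90 / 4.129 = 0.7023 m/day.
In each layer the seepage velocity is v_i = q/n_i, so the layer transit time is t_i = b_i·n_i / q:
  layer 1 (silty sand): t_1 = 2.21 × 0.24 / 0.7023 = 0.7552 d
  layer 2 (clean gravel): t_2 = 8.75 × 0.24 / 0.7023 = 2.990 d
Total t = Σ t_i = 3.745 days.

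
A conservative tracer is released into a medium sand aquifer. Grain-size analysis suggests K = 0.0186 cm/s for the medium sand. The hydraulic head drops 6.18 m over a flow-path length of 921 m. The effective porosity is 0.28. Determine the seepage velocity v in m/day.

0.385

Convert K: 0.0186 cm/s × 864 = 16.07 m/day.
Hydraulic gradient i = Δh / L = 6.18 / 921 = 0.006710.
Darcy flux q = K · i = 16.07 × 0.006710 = 0.1078 m/day.
Seepage velocity v = q / n_e = 0.1078 / 0.28 = 0.3851 m/day.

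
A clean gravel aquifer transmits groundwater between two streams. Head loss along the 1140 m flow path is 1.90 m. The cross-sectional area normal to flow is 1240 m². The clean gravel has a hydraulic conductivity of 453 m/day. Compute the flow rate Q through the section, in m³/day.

936

Hydraulic gradient i = Δh / L = 1.90 / 1140 = 0.001667.
Darcy's law: Q = K · A · i = 453.0 × 1240 × 0.001667 = 936.2 m³/day.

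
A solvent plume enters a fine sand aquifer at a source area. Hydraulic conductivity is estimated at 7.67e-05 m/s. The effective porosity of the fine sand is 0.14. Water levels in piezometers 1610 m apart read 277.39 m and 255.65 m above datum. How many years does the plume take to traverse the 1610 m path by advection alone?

Convert K: 7.67e-05 m/s × 86400 = 6.627 m/day.
Hydraulic gradient i = (277.39 − 255.65) / 1610 = 21.74 / 1610 = 0.01350.
Darcy flux q = K · i = 6.627 × 0.01350 = 0.08948 m/day.
Seepage velocity v = q / n_e = 0.08948 / 0.14 = 0.6392 m/day.
Travel time t = L / v = 1610 / 0.6392 = 2519 days = 6.896 years.

6.90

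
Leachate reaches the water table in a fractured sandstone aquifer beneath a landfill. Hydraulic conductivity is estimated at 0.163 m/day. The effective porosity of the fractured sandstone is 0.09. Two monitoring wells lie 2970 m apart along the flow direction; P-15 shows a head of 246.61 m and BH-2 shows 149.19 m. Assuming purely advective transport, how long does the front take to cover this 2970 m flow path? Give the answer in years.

137

Hydraulic gradient i = (246.61 − 149.19) / 2970 = 97.42 / 2970 = 0.03280.
Darcy flux q = K · i = 0.1630 × 0.03280 = 0.005347 m/day.
Seepage velocity v = q / n_e = 0.005347 / 0.09 = 0.05941 m/day.
Travel time t = L / v = 2970 / 0.05941 = 49994 days = 136.9 years.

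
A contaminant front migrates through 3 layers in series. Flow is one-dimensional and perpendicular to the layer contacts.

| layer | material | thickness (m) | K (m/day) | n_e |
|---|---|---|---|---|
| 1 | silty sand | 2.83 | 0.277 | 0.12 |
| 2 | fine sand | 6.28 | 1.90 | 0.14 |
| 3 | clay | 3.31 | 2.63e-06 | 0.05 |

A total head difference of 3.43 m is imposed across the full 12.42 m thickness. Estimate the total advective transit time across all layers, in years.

With flow normal to the layers, continuity requires the same specific discharge q through every layer.
Σ(b_i/K_i) = 2.83/0.277 + 6.28/1.90 + 3.31/2.63e-06 = 1.259e+06 d.
q = Δh / Σ(b_i/K_i) = 3.43 / 1.259e+06 = 2.725e-06 m/day.
In each layer the seepage velocity is v_i = q/n_i, so the layer transit time is t_i = b_i·n_i / q:
  layer 1 (silty sand): t_1 = 2.83 × 0.12 / 2.725e-06 = 1.246e+05 d
  layer 2 (fine sand): t_2 = 6.28 × 0.14 / 2.725e-06 = 3.226e+05 d
  layer 3 (clay): t_3 = 3.31 × 0.05 / 2.725e-06 = 60727 d
Total t = Σ t_i = 5.079e+05 days = 1391 years.

1390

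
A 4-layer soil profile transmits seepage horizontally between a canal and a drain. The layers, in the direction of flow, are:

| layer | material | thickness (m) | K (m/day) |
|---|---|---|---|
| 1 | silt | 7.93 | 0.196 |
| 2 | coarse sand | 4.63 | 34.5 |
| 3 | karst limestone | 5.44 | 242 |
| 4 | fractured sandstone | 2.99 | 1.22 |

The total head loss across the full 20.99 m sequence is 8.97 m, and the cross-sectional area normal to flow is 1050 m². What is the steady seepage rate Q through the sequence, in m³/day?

219

Flow is perpendicular to layering, so the layers act in series and the equivalent K is the thickness-weighted harmonic mean.
Total thickness L = 7.93 + 4.63 + 5.44 + 2.99 = 20.99 m.
Σ(b_i/K_i) = 7.93/0.196 + 4.63/34.5 + 5.44/242 + 2.99/1.22 = 43.07 d.
K_eq = L / Σ(b_i/K_i) = 20.99 / 43.07 = 0.4874 m/day.
Q = K_eq · A · (Δh/L) = 0.4874 × 1050 × (8.97/20.99) = 218.7 m³/day.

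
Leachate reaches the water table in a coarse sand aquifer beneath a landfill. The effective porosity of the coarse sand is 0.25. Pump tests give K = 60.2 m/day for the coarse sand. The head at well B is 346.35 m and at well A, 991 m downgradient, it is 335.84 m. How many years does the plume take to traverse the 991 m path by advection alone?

Hydraulic gradient i = (346.35 − 335.84) / 991 = 10.51 / 991 = 0.01061.
Darcy flux q = K · i = 60.20 × 0.01061 = 0.6384 m/day.
Seepage velocity v = q / n_e = 0.6384 / 0.25 = 2.554 m/day.
Travel time t = L / v = 991 / 2.554 = 388.1 days = 1.062 years.

1.06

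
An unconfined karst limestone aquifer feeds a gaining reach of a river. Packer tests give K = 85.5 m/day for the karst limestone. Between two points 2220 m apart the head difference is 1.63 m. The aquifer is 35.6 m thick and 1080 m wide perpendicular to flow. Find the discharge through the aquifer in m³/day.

2410

Cross-sectional area A = 1080 × 35.6 = 38448 m².
Hydraulic gradient i = Δh / L = 1.63 / 2220 = 0.0007342.
Darcy's law: Q = K · A · i = 85.50 × 38448 × 0.0007342 = 2414 m³/day.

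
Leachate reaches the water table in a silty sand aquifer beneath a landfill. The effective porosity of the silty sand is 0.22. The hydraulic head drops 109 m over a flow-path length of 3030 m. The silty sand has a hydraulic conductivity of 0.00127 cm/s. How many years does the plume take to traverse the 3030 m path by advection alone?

Convert K: 0.00127 cm/s × 864 = 1.097 m/day.
Hydraulic gradient i = Δh / L = 109 / 3030 = 0.03597.
Darcy flux q = K · i = 1.097 × 0.03597 = 0.03947 m/day.
Seepage velocity v = q / n_e = 0.03947 / 0.22 = 0.1794 m/day.
Travel time t = L / v = 3030 / 0.1794 = 16887 days = 46.24 years.

46.2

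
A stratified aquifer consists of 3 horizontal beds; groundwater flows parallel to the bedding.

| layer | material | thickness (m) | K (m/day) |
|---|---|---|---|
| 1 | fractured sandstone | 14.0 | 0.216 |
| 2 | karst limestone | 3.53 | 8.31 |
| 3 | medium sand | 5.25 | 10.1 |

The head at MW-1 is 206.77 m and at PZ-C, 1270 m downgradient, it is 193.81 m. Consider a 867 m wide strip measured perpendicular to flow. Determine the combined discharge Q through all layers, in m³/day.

755

Flow is parallel to layering, so each bed carries its own Darcy discharge and the transmissivities add.
Σ(K_i·b_i) = 0.216×14.0 + 8.31×3.53 + 10.1×5.25 = 85.38 m²/day.
Hydraulic gradient i = (206.77 − 193.81) / 1270 = 12.96 / 1270 = 0.01020.
Q = Σ(K_i·b_i) · W · i = 85.38 × 867 × 0.01020 = 755.4 m³/day.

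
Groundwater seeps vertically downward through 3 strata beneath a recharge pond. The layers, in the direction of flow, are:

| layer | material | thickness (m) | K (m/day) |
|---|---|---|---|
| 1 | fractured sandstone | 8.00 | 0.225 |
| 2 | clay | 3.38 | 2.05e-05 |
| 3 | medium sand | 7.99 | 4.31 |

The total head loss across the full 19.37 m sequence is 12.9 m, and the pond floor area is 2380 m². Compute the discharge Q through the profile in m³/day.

0.186

Flow is perpendicular to layering, so the layers act in series and the equivalent K is the thickness-weighted harmonic mean.
Total thickness L = 8.00 + 3.38 + 7.99 = 19.37 m.
Σ(b_i/K_i) = 8.00/0.225 + 3.38/2.05e-05 + 7.99/4.31 = 1.649e+05 d.
K_eq = L / Σ(b_i/K_i) = 19.37 / 1.649e+05 = 0.0001175 m/day.
Q = K_eq · A · (Δh/L) = 0.0001175 × 2380 × (12.9/19.37) = 0.1862 m³/day.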